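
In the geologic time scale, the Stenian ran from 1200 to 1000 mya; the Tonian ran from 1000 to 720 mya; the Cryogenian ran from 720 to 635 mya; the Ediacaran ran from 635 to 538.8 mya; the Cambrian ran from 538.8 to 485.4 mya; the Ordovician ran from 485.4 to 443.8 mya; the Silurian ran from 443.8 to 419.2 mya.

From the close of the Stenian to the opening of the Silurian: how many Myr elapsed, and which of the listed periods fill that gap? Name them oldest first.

556.2 million years; Tonian, Cryogenian, Ediacaran, Cambrian, Ordovician

End of Stenian = 1000 Ma; start of Silurian = 443.8 Ma.
Gap = 1000 − 443.8 = 556.2 Myr.
Periods wholly inside 1000–443.8 Ma: Tonian (1000–720), Cryogenian (720–635), Ediacaran (635–538.8), Cambrian (538.8–485.4), Ordovician (485.4–443.8).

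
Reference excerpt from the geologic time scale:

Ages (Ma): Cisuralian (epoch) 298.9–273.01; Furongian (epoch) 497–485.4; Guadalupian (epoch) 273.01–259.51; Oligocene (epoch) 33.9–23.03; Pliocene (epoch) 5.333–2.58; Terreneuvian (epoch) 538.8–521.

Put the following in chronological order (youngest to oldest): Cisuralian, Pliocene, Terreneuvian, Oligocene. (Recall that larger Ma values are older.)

Pliocene → Oligocene → Cisuralian → Terreneuvian

The oldest of these is Terreneuvian (starts 538.8 Ma) and the youngest is Pliocene (ends 2.58 Ma).
In between, by decreasing start age: Cisuralian (298.9), Oligocene (33.9).
Listing youngest first means reversing that sequence.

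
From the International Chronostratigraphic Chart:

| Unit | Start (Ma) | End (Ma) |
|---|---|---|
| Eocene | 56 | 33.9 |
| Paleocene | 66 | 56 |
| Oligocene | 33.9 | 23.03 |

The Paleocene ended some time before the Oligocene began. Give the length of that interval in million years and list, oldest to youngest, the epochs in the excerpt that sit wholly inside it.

22.1 million years; Eocene

The Paleocene closes at 56 Ma and the Oligocene opens at 33.9 Ma, so the interval is 56 − 33.9 = 22.1 Myr.
An epoch fits inside if it starts at or after 56 Ma and ends at or before 33.9 Ma; oldest first that gives Eocene.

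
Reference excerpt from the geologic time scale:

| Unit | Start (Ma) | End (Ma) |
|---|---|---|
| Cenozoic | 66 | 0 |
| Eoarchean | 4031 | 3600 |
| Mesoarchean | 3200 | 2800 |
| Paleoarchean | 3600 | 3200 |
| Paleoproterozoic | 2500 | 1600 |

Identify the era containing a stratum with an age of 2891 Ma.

2891 Ma lies between 3200 and 2800 Ma, so it falls in the Mesoarchean.

Mesoarchean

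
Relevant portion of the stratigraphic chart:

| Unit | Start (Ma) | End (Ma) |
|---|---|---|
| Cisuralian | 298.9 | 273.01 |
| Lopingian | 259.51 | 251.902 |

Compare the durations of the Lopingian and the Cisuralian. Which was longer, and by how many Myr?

Cisuralian, by 18.282 million years

Lopingian: 259.51 − 251.902 = 7.608 Myr.
Cisuralian: 298.9 − 273.01 = 25.89 Myr.
Difference: 25.89 − 7.608 = 18.282 Myr, so the Cisuralian was longer.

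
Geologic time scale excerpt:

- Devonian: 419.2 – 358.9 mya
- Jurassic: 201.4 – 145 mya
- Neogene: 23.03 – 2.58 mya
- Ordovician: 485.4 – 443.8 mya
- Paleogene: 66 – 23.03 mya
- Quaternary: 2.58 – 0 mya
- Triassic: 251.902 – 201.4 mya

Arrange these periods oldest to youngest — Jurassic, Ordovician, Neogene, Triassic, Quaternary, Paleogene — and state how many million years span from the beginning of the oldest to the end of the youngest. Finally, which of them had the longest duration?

Start ages (Ma): Ordovician 485.4, Triassic 251.902, Jurassic 201.4, Paleogene 66, Neogene 23.03, Quaternary 2.58.
Ordered oldest to youngest: Ordovician, Triassic, Jurassic, Paleogene, Neogene, Quaternary.
Span = 485.4 − 0 = 485.4 Myr.
Durations: Triassic 50.502, Ordovician 41.6, Quaternary 2.58, Paleogene 42.97, Jurassic 56.4, Neogene 20.45 → longest is Jurassic (56.4 Myr).

Ordovician, Triassic, Jurassic, Paleogene, Neogene, Quaternary; total span 485.4 Myr; longest is Jurassic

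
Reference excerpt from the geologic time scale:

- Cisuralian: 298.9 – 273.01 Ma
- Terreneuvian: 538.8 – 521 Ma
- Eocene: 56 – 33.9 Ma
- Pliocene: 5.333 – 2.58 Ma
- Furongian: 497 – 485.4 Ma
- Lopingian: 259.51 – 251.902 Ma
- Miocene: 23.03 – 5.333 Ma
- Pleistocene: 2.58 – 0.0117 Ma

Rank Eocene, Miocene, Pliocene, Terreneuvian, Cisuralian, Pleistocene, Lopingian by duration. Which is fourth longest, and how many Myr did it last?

Miocene, 17.697 million years

Durations: Eocene 22.1; Miocene 17.697; Pliocene 2.753; Terreneuvian 17.8; Cisuralian 25.89; Pleistocene 2.5683; Lopingian 7.608 Myr.
Sorted longest-first: Cisuralian (25.89), Eocene (22.1), Terreneuvian (17.8), Miocene (17.697), Lopingian (7.608), Pliocene (2.753), Pleistocene (2.5683).
The fourth longest is Miocene at 17.697 Myr.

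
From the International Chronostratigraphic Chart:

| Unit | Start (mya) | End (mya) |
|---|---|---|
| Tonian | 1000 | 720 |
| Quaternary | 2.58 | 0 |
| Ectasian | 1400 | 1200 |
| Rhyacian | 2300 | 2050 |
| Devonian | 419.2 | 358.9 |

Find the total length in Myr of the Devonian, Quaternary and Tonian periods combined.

342.88 million years

Each duration: Devonian = 60.3; Quaternary = 2.58; Tonian = 280.
Sum: 60.3 + 2.58 + 280 = 342.88 Myr.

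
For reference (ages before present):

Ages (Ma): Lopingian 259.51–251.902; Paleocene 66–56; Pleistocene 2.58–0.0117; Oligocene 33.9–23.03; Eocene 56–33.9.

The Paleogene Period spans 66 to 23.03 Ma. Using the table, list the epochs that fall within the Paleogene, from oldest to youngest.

Paleocene, Eocene, Oligocene

Epochs with both bounds inside 66–23.03 Ma: Paleocene (66–56), Eocene (56–33.9), Oligocene (33.9–23.03).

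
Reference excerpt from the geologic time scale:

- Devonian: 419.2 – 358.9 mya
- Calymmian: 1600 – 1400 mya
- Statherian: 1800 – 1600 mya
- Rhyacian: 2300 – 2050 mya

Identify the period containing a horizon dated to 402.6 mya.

402.6 Ma lies between 419.2 and 358.9 Ma, so it falls in the Devonian.

Devonian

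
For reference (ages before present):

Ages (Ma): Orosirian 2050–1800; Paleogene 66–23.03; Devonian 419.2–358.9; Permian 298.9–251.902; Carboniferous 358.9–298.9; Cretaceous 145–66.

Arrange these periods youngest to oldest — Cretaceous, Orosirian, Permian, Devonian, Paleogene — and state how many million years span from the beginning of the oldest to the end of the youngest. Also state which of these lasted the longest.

Paleogene → Cretaceous → Permian → Devonian → Orosirian; total span 2026.97 Myr; longest is Orosirian

From the excerpt: Cretaceous 145–66; Orosirian 2050–1800; Permian 298.9–251.902; Devonian 419.2–358.9; Paleogene 66–23.03 (Ma).
Larger Ma is earlier, so the oldest is Orosirian and the youngest is Paleogene; youngest to oldest: Paleogene, Cretaceous, Permian, Devonian, Orosirian.
Oldest start 2050 minus youngest end 23.03 gives 2026.97 Myr overall.
Individual lengths (start − end): Orosirian 250; Devonian 60.3; Cretaceous 79; Paleogene 42.97; Permian 46.998. The largest is Orosirian at 250 Myr.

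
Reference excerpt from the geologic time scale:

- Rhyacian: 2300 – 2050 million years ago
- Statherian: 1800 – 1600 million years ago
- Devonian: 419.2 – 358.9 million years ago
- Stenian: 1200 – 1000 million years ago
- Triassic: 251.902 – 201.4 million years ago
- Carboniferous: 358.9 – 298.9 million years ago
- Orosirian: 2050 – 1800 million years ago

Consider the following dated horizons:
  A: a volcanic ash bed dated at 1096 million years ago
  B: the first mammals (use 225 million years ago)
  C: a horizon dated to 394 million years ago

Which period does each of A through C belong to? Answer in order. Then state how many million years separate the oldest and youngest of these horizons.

Match each age against the start–end ranges in the excerpt: A = 1096 Ma → Stenian (1200–1000); B = 225 Ma → Triassic (251.902–201.4); C = 394 Ma → Devonian (419.2–358.9).
The largest age is 1096 Ma and the smallest is 225 Ma; their difference is 871 Myr.

A — Stenian; B — Triassic; C — Devonian; span 871 million years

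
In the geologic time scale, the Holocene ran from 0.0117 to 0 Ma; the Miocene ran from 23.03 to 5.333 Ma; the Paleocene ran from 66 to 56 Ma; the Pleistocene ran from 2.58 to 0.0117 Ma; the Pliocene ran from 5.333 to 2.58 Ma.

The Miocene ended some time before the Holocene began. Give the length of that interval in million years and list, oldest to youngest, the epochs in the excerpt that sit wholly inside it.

5.3213 million years; Pliocene, Pleistocene

End of Miocene = 5.333 Ma; start of Holocene = 0.0117 Ma.
Gap = 5.333 − 0.0117 = 5.3213 Myr.
Epochs wholly inside 5.333–0.0117 Ma: Pliocene (5.333–2.58), Pleistocene (2.58–0.0117).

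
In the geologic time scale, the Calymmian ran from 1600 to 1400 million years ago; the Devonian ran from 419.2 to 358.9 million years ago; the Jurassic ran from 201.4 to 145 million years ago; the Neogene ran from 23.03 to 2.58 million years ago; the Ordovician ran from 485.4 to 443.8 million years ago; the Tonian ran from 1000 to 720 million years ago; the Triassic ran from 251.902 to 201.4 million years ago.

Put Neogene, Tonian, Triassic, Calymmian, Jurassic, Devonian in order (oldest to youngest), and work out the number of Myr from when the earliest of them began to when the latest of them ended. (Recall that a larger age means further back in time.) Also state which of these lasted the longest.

From the excerpt: Neogene 23.03–2.58; Tonian 1000–720; Triassic 251.902–201.4; Calymmian 1600–1400; Jurassic 201.4–145; Devonian 419.2–358.9 (Ma).
Larger Ma is earlier, so the oldest is Calymmian and the youngest is Neogene; oldest to youngest: Calymmian, Tonian, Devonian, Triassic, Jurassic, Neogene.
Oldest start 1600 minus youngest end 2.58 gives 1597.42 Myr overall.
Individual lengths (start − end): Triassic 50.502; Jurassic 56.4; Tonian 280; Devonian 60.3; Calymmian 200; Neogene 20.45. The largest is Tonian at 280 Myr.

Calymmian, Tonian, Devonian, Triassic, Jurassic, Neogene; total span 1597.42 Myr; longest is Tonian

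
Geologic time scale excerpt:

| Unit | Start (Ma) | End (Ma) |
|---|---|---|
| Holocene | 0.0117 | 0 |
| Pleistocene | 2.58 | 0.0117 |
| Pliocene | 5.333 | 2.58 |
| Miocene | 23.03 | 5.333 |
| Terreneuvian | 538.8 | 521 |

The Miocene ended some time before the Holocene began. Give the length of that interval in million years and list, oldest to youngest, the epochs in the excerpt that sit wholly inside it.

5.3213 million years; Pliocene, Pleistocene

The Miocene closes at 5.333 Ma and the Holocene opens at 0.0117 Ma, so the interval is 5.333 − 0.0117 = 5.3213 Myr.
An epoch fits inside if it starts at or after 5.333 Ma and ends at or before 0.0117 Ma; oldest first that gives Pliocene, Pleistocene.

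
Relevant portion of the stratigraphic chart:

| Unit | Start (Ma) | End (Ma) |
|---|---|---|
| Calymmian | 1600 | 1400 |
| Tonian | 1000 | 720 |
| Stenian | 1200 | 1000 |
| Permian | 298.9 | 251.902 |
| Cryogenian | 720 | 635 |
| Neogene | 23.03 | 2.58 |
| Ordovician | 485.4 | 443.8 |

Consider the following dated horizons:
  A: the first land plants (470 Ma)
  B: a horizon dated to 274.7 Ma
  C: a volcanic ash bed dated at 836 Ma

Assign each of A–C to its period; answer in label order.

Match each age against the start–end ranges in the excerpt: A = 470 Ma → Ordovician (485.4–443.8); B = 274.7 Ma → Permian (298.9–251.902); C = 836 Ma → Tonian (1000–720).

A — Ordovician; B — Permian; C — Tonian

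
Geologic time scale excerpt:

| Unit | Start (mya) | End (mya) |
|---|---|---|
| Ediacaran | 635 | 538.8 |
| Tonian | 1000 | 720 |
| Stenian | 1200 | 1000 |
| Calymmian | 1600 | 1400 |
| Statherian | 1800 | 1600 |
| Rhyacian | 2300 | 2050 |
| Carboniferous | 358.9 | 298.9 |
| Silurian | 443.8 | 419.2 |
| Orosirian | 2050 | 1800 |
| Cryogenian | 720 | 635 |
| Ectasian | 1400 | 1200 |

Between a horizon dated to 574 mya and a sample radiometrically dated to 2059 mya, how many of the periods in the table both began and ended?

7

The older date is 2059 Ma and the younger is 574 Ma.
Periods with start < 2059 and end > 574 Ma: Orosirian (2050–1800), Statherian (1800–1600), Calymmian (1600–1400), Ectasian (1400–1200), Stenian (1200–1000), Tonian (1000–720), Cryogenian (720–635).
That is 7 complete periods.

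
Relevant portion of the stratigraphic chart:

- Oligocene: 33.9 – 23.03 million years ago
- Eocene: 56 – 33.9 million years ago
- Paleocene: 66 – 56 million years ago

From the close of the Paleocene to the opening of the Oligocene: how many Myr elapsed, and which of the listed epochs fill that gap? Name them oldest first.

22.1 million years; Eocene

End of Paleocene = 56 Ma; start of Oligocene = 33.9 Ma.
Gap = 56 − 33.9 = 22.1 Myr.
Epochs wholly inside 56–33.9 Ma: Eocene (56–33.9).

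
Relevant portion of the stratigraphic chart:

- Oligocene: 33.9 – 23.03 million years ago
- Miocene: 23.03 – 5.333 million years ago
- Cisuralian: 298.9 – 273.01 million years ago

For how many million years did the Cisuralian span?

298.9 − 273.01 = 25.89 million years.

25.89 million years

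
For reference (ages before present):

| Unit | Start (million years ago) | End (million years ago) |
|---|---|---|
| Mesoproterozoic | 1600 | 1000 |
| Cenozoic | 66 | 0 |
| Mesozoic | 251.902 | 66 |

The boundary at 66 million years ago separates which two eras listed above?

Mesozoic and Cenozoic

The Mesozoic ends at 66 million years ago and the Cenozoic begins at 66 million years ago, so they share that boundary.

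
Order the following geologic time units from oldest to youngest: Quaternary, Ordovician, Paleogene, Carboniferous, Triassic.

Ordovician, Carboniferous, Triassic, Paleogene, Quaternary

Group by era (each group listed oldest first) — Paleozoic: Ordovician, Carboniferous; Mesozoic: Triassic; Cenozoic: Paleogene, Quaternary. The eras run Paleozoic → Mesozoic → Cenozoic. Concatenating the groups in that era order gives oldest to youngest directly.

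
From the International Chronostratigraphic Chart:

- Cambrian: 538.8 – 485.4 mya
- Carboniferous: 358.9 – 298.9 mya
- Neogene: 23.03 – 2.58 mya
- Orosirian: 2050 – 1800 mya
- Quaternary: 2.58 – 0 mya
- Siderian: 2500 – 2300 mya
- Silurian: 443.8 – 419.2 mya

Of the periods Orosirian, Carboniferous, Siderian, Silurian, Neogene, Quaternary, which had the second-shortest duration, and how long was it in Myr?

Neogene, 20.45 million years

Start − end for each: Orosirian 2050 − 1800 = 250; Carboniferous 358.9 − 298.9 = 60; Siderian 2500 − 2300 = 200; Silurian 443.8 − 419.2 = 24.6; Neogene 23.03 − 2.58 = 20.45; Quaternary 2.58 − 0 = 2.58.
Ranking these from shortest: Quaternary < Neogene < Silurian < Carboniferous < Siderian < Orosirian.
Position 2 in that ranking is Neogene, which lasted 20.45 Myr.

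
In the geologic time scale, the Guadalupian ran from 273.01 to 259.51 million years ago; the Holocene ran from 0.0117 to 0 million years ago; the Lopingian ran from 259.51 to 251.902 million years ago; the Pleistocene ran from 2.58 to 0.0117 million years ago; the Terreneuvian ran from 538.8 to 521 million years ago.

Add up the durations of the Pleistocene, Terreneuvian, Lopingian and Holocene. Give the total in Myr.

Each duration: Pleistocene = 2.5683; Terreneuvian = 17.8; Lopingian = 7.608; Holocene = 0.0117.
Sum: 2.5683 + 17.8 + 7.608 + 0.0117 = 27.988 Myr.

27.988 million years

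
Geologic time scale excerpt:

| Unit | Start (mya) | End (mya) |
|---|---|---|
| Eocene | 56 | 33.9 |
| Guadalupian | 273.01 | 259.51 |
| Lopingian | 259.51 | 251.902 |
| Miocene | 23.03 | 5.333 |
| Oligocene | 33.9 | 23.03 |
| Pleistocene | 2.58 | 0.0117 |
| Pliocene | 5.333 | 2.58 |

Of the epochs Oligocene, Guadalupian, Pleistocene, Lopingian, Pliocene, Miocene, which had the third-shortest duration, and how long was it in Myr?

Lopingian, 7.608 million years

Durations: Oligocene 10.87; Guadalupian 13.5; Pleistocene 2.5683; Lopingian 7.608; Pliocene 2.753; Miocene 17.697 Myr.
Sorted shortest-first: Pleistocene (2.5683), Pliocene (2.753), Lopingian (7.608), Oligocene (10.87), Guadalupian (13.5), Miocene (17.697).
The third shortest is Lopingian at 7.608 Myr.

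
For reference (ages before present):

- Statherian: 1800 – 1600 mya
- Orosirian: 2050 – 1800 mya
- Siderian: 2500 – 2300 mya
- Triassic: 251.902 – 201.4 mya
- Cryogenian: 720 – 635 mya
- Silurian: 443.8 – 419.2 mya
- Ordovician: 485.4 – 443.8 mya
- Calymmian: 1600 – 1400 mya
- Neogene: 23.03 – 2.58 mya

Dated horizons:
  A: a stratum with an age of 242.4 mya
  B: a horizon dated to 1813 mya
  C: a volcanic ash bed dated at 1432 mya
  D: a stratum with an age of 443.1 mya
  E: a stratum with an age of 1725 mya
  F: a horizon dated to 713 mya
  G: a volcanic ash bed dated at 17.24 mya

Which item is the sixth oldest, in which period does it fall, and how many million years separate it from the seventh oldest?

Larger Ma means older, so oldest first: B 1813 > E 1725 > C 1432 > F 713 > D 443.1 > A 242.4 > G 17.24.
Counting 6 along gives A (242.4 Ma); the excerpt puts that inside the Triassic, 251.902–201.4 Ma.
Next in line is G (17.24 Ma), and 242.4 − 17.24 = 225.16 Myr.

A, in the Triassic; 225.16 million years to G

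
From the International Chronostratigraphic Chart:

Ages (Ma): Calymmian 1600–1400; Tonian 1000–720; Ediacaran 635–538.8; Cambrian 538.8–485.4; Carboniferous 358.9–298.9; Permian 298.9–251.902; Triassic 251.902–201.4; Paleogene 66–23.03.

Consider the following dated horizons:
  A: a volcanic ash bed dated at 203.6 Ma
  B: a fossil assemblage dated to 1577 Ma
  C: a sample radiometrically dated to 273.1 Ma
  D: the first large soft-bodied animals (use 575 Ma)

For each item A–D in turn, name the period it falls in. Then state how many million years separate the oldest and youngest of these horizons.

Match each age against the start–end ranges in the excerpt: A = 203.6 Ma → Triassic (251.902–201.4); B = 1577 Ma → Calymmian (1600–1400); C = 273.1 Ma → Permian (298.9–251.902); D = 575 Ma → Ediacaran (635–538.8).
The largest age is 1577 Ma and the smallest is 203.6 Ma; their difference is 1373.4 Myr.

A — Triassic; B — Calymmian; C — Permian; D — Ediacaran; span 1373.4 million years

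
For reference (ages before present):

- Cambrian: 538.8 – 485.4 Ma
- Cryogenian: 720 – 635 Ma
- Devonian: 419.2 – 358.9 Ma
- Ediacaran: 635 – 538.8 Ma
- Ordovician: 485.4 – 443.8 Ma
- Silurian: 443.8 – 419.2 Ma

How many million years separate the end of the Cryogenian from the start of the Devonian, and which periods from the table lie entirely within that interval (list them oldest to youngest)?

End of Cryogenian = 635 Ma; start of Devonian = 419.2 Ma.
Gap = 635 − 419.2 = 215.8 Myr.
Periods wholly inside 635–419.2 Ma: Ediacaran (635–538.8), Cambrian (538.8–485.4), Ordovician (485.4–443.8), Silurian (443.8–419.2).

215.8 million years; Ediacaran, Cambrian, Ordovician, Silurian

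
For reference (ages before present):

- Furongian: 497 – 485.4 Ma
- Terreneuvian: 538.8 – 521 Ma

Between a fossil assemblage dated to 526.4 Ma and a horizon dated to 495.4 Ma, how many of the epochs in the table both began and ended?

Checking each listed span, none has both start < 526.4 Ma and end > 495.4 Ma — every epoch straddles one of the two dates or lies outside them — so the count is 0.

0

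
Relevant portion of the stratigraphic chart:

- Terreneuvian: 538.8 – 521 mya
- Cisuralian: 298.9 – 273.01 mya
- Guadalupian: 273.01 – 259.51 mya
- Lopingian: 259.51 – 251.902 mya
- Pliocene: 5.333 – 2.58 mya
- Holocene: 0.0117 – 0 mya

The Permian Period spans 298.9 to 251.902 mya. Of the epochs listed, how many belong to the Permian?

3

Epochs inside 298.9–251.902 Ma: Cisuralian, Guadalupian, Lopingian — 3 in total.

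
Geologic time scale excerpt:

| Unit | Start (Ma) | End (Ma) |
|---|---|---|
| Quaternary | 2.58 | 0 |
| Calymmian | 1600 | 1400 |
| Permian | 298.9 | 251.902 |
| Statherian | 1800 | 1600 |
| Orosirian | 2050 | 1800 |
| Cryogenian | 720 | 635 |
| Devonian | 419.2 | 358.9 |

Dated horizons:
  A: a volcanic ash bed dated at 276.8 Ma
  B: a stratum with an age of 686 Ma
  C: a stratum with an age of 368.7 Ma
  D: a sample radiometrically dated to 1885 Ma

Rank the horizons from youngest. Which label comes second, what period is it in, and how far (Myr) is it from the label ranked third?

Smaller Ma means younger, so youngest first: A 276.8 < C 368.7 < B 686 < D 1885.
Counting 2 along gives C (368.7 Ma); the excerpt puts that inside the Devonian, 419.2–358.9 Ma.
Next in line is B (686 Ma), and 686 − 368.7 = 317.3 Myr.

C, in the Devonian; 317.3 million years to B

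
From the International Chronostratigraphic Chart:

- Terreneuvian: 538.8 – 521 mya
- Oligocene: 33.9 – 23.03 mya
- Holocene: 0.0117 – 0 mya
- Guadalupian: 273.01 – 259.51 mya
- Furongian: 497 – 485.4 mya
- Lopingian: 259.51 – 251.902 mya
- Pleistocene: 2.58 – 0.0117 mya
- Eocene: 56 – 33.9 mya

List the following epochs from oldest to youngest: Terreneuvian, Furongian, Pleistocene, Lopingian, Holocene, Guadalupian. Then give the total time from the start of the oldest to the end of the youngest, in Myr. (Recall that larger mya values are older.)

Terreneuvian → Furongian → Guadalupian → Lopingian → Pleistocene → Holocene; total span 538.8 Myr

Start ages (Ma): Terreneuvian 538.8, Furongian 497, Guadalupian 273.01, Lopingian 259.51, Pleistocene 2.58, Holocene 0.0117.
Ordered oldest to youngest: Terreneuvian, Furongian, Guadalupian, Lopingian, Pleistocene, Holocene.
Span = 538.8 − 0 = 538.8 Myr.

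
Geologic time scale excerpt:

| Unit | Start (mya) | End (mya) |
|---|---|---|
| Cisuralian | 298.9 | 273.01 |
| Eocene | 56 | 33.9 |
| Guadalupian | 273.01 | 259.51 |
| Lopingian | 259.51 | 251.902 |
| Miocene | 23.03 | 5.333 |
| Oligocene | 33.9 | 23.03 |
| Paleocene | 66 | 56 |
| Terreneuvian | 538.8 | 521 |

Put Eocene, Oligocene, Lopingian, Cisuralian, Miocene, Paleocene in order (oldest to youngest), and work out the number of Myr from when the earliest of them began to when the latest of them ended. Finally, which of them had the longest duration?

Cisuralian → Lopingian → Paleocene → Eocene → Oligocene → Miocene; total span 293.567 Myr; longest is Cisuralian

From the excerpt: Eocene 56–33.9; Oligocene 33.9–23.03; Lopingian 259.51–251.902; Cisuralian 298.9–273.01; Miocene 23.03–5.333; Paleocene 66–56 (Ma).
Larger Ma is earlier, so the oldest is Cisuralian and the youngest is Miocene; oldest to youngest: Cisuralian, Lopingian, Paleocene, Eocene, Oligocene, Miocene.
Oldest start 298.9 minus youngest end 5.333 gives 293.567 Myr overall.
Individual lengths (start − end): Cisuralian 25.89; Oligocene 10.87; Paleocene 10; Eocene 22.1; Lopingian 7.608; Miocene 17.697. The largest is Cisuralian at 25.89 Myr.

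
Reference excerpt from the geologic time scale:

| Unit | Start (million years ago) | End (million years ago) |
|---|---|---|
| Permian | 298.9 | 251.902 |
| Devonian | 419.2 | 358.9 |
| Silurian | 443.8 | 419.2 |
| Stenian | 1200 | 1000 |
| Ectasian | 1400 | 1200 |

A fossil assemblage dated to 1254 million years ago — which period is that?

Ectasian

1254 Ma lies between 1400 and 1200 Ma, so it falls in the Ectasian.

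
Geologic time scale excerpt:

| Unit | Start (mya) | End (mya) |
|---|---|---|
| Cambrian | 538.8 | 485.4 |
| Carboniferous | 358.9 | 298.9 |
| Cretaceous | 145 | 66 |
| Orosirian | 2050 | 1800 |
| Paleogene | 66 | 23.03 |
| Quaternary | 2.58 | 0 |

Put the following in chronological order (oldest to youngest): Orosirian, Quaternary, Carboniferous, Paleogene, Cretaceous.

Orosirian, Carboniferous, Cretaceous, Paleogene, Quaternary

The oldest of these is Orosirian (starts 2050 Ma) and the youngest is Quaternary (ends 0 Ma).
In between, by decreasing start age: Carboniferous (358.9), Cretaceous (145), Paleogene (66).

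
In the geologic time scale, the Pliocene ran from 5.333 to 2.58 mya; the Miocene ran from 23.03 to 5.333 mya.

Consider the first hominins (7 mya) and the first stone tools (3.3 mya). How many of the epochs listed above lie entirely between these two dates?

0

The older date is 7 Ma and the younger is 3.3 Ma.
No epoch both begins after 7 Ma and ends before 3.3 Ma, so the count is 0.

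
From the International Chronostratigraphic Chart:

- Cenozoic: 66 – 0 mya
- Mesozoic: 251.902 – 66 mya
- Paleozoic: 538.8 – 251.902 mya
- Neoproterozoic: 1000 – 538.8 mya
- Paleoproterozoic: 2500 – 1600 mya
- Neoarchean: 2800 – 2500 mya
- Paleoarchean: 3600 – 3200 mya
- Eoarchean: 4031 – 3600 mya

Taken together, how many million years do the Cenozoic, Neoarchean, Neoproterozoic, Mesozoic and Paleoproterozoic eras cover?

1913.102 million years

Each duration: Cenozoic = 66; Neoarchean = 300; Neoproterozoic = 461.2; Mesozoic = 185.902; Paleoproterozoic = 900.
Sum: 66 + 300 + 461.2 + 185.902 + 900 = 1913.102 Myr.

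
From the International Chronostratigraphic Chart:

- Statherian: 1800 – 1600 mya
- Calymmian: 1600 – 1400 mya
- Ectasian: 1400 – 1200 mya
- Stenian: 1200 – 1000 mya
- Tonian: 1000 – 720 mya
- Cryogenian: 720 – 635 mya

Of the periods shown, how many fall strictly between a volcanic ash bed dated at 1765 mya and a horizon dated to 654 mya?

4

1765 Ma sits inside the Statherian (1800–1600) and 654 Ma inside the Cryogenian (720–635); neither of those is wholly between the two dates.
The listed periods lying completely between them are Calymmian, Ectasian, Stenian, Tonian — 4 in all.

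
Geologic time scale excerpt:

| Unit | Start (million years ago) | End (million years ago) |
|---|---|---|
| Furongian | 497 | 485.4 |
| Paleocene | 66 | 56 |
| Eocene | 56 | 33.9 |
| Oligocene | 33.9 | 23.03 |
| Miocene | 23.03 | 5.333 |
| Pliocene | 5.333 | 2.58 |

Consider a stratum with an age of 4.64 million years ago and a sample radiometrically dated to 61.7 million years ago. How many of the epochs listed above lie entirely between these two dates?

The older date is 61.7 Ma and the younger is 4.64 Ma.
Epochs with start < 61.7 and end > 4.64 Ma: Eocene (56–33.9), Oligocene (33.9–23.03), Miocene (23.03–5.333).
That is 3 complete epochs.

3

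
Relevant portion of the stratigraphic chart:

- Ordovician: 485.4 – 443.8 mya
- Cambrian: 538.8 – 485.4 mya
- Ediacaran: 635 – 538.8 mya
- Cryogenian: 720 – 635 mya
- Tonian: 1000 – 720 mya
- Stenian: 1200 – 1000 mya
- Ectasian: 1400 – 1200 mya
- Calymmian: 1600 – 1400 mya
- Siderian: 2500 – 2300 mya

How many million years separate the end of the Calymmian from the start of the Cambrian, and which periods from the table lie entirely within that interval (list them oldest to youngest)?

861.2 million years; Ectasian, Stenian, Tonian, Cryogenian, Ediacaran

End of Calymmian = 1400 Ma; start of Cambrian = 538.8 Ma.
Gap = 1400 − 538.8 = 861.2 Myr.
Periods wholly inside 1400–538.8 Ma: Ectasian (1400–1200), Stenian (1200–1000), Tonian (1000–720), Cryogenian (720–635), Ediacaran (635–538.8).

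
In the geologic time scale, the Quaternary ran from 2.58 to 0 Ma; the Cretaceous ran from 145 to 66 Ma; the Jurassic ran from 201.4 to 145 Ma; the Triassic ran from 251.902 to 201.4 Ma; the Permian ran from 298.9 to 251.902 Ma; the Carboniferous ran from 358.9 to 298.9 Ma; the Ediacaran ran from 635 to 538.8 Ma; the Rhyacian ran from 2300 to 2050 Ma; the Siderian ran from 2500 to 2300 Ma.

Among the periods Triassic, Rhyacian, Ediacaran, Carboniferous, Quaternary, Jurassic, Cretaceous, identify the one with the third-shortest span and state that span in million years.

Durations: Triassic 50.502; Rhyacian 250; Ediacaran 96.2; Carboniferous 60; Quaternary 2.58; Jurassic 56.4; Cretaceous 79 Myr.
Sorted shortest-first: Quaternary (2.58), Triassic (50.502), Jurassic (56.4), Carboniferous (60), Cretaceous (79), Ediacaran (96.2), Rhyacian (250).
The third shortest is Jurassic at 56.4 Myr.

Jurassic, 56.4 million years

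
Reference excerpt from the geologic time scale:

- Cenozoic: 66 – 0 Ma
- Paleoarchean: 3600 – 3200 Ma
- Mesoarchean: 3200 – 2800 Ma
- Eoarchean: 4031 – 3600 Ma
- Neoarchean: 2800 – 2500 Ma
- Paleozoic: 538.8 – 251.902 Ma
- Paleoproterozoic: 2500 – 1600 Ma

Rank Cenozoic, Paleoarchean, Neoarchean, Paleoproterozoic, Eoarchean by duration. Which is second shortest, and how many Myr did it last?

Neoarchean, 300 million years

Durations: Cenozoic 66; Paleoarchean 400; Neoarchean 300; Paleoproterozoic 900; Eoarchean 431 Myr.
Sorted shortest-first: Cenozoic (66), Neoarchean (300), Paleoarchean (400), Eoarchean (431), Paleoproterozoic (900).
The second shortest is Neoarchean at 300 Myr.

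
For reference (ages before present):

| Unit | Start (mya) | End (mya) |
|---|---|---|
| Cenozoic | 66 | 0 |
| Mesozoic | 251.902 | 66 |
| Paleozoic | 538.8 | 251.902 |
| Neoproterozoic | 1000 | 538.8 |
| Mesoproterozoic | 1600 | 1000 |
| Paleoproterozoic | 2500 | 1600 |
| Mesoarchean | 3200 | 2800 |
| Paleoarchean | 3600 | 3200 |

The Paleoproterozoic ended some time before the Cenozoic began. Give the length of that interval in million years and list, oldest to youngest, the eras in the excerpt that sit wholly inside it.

The Paleoproterozoic closes at 1600 Ma and the Cenozoic opens at 66 Ma, so the interval is 1600 − 66 = 1534 Myr.
An era fits inside if it starts at or after 1600 Ma and ends at or before 66 Ma; oldest first that gives Mesoproterozoic, Neoproterozoic, Paleozoic, Mesozoic.

1534 million years; Mesoproterozoic, Neoproterozoic, Paleozoic, Mesozoic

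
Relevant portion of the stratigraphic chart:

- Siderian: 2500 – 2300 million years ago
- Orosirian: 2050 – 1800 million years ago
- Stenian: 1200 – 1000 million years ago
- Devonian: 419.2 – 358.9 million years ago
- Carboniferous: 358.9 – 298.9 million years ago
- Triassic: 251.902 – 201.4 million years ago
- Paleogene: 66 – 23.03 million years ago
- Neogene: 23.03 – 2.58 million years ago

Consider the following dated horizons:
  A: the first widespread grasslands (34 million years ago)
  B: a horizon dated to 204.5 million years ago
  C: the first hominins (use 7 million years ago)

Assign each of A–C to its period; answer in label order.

A — Paleogene; B — Triassic; C — Neogene

A: 34 Ma lies in 66–23.03 Ma, so Paleogene.
B: 204.5 Ma lies in 251.902–201.4 Ma, so Triassic.
C: 7 Ma lies in 23.03–2.58 Ma, so Neogene.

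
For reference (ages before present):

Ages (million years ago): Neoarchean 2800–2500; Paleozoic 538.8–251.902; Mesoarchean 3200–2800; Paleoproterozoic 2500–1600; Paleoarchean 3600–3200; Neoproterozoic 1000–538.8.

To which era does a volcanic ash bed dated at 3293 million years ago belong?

3293 Ma lies between 3600 and 3200 Ma, so it falls in the Paleoarchean.

Paleoarchean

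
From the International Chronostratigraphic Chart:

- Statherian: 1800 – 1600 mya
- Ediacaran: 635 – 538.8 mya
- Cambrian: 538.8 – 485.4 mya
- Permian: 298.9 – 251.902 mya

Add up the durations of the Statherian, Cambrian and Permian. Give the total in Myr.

300.398 million years

Each duration: Statherian = 200; Cambrian = 53.4; Permian = 46.998.
Sum: 200 + 53.4 + 46.998 = 300.398 Myr.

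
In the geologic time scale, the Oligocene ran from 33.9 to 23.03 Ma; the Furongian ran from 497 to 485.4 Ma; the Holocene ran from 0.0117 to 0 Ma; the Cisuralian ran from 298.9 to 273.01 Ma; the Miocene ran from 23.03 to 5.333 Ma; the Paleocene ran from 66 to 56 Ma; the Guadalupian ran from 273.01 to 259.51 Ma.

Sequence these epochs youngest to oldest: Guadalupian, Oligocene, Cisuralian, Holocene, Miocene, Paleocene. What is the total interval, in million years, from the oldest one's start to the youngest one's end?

Holocene → Miocene → Oligocene → Paleocene → Guadalupian → Cisuralian; total span 298.9 Myr

From the excerpt: Guadalupian 273.01–259.51; Oligocene 33.9–23.03; Cisuralian 298.9–273.01; Holocene 0.0117–0; Miocene 23.03–5.333; Paleocene 66–56 (Ma).
Larger Ma is earlier, so the oldest is Cisuralian and the youngest is Holocene; youngest to oldest: Holocene, Miocene, Oligocene, Paleocene, Guadalupian, Cisuralian.
Oldest start 298.9 minus youngest end 0 gives 298.9 Myr overall.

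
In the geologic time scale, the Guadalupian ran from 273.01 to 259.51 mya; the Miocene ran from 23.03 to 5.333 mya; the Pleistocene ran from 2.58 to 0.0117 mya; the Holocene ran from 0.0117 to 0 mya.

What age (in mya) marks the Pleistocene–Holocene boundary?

0.0117 mya

The Pleistocene ends and the Holocene begins at 0.0117 mya.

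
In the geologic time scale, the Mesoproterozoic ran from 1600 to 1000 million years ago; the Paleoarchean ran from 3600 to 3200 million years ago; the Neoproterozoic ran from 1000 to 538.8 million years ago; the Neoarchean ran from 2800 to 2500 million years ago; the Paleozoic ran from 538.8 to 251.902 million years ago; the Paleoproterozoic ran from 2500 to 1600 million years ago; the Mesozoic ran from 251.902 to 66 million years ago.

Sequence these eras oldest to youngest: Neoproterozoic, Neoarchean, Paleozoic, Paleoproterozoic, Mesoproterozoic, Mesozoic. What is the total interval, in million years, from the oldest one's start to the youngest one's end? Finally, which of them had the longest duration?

Neoarchean, Paleoproterozoic, Mesoproterozoic, Neoproterozoic, Paleozoic, Mesozoic; total span 2734 Myr; longest is Paleoproterozoic

From the excerpt: Neoproterozoic 1000–538.8; Neoarchean 2800–2500; Paleozoic 538.8–251.902; Paleoproterozoic 2500–1600; Mesoproterozoic 1600–1000; Mesozoic 251.902–66 (Ma).
Larger Ma is earlier, so the oldest is Neoarchean and the youngest is Mesozoic; oldest to youngest: Neoarchean, Paleoproterozoic, Mesoproterozoic, Neoproterozoic, Paleozoic, Mesozoic.
Oldest start 2800 minus youngest end 66 gives 2734 Myr overall.
Individual lengths (start − end): Mesoproterozoic 600; Mesozoic 185.902; Neoproterozoic 461.2; Paleoproterozoic 900; Neoarchean 300; Paleozoic 286.898. The largest is Paleoproterozoic at 900 Myr.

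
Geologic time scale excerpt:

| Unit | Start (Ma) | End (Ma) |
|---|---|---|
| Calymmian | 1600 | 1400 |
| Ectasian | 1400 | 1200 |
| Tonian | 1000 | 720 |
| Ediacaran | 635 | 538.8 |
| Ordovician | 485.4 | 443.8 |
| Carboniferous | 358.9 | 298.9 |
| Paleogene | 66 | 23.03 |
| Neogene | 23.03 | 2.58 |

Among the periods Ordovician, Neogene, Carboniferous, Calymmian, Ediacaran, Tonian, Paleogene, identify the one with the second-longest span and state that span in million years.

Start − end for each: Ordovician 485.4 − 443.8 = 41.6; Neogene 23.03 − 2.58 = 20.45; Carboniferous 358.9 − 298.9 = 60; Calymmian 1600 − 1400 = 200; Ediacaran 635 − 538.8 = 96.2; Tonian 1000 − 720 = 280; Paleogene 66 − 23.03 = 42.97.
Ranking these from longest: Tonian > Calymmian > Ediacaran > Carboniferous > Paleogene > Ordovician > Neogene.
Position 2 in that ranking is Calymmian, which lasted 200 Myr.

Calymmian, 200 million years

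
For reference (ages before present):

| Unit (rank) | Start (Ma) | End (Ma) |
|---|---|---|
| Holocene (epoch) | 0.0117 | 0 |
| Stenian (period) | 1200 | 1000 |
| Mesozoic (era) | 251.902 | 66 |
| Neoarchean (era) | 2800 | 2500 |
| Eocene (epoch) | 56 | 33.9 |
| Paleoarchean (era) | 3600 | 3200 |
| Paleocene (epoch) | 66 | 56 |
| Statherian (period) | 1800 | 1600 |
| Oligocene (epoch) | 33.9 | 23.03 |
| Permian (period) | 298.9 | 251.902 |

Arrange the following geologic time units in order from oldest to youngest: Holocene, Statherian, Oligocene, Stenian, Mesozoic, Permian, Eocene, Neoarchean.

Sorting by start age (descending Ma, since larger Ma = older): Neoarchean start 2800, Statherian start 1800, Stenian start 1200, Permian start 298.9, Mesozoic start 251.902, Eocene start 56, Oligocene start 33.9, Holocene start 0.0117.

Neoarchean, Statherian, Stenian, Permian, Mesozoic, Eocene, Oligocene, Holocene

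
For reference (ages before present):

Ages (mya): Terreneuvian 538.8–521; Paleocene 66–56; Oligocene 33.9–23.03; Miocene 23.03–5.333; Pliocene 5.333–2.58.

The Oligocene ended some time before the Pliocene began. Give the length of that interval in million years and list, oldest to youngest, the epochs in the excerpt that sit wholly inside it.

17.697 million years; Miocene

The Oligocene closes at 23.03 Ma and the Pliocene opens at 5.333 Ma, so the interval is 23.03 − 5.333 = 17.697 Myr.
An epoch fits inside if it starts at or after 23.03 Ma and ends at or before 5.333 Ma; oldest first that gives Miocene.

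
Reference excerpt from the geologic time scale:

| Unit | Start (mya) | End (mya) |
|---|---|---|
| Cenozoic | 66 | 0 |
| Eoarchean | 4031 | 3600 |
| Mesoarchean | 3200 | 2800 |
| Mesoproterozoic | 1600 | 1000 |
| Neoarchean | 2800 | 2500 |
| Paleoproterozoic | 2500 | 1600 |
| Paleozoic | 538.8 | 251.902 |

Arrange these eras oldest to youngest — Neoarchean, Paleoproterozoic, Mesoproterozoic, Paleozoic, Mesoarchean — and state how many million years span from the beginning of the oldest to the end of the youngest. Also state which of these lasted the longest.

Start ages (Ma): Mesoarchean 3200, Neoarchean 2800, Paleoproterozoic 2500, Mesoproterozoic 1600, Paleozoic 538.8.
Ordered oldest to youngest: Mesoarchean, Neoarchean, Paleoproterozoic, Mesoproterozoic, Paleozoic.
Span = 3200 − 251.902 = 2948.098 Myr.
Durations: Paleoproterozoic 900, Paleozoic 286.898, Mesoarchean 400, Neoarchean 300, Mesoproterozoic 600 → longest is Paleoproterozoic (900 Myr).

Mesoarchean, Neoarchean, Paleoproterozoic, Mesoproterozoic, Paleozoic; total span 2948.098 Myr; longest is Paleoproterozoic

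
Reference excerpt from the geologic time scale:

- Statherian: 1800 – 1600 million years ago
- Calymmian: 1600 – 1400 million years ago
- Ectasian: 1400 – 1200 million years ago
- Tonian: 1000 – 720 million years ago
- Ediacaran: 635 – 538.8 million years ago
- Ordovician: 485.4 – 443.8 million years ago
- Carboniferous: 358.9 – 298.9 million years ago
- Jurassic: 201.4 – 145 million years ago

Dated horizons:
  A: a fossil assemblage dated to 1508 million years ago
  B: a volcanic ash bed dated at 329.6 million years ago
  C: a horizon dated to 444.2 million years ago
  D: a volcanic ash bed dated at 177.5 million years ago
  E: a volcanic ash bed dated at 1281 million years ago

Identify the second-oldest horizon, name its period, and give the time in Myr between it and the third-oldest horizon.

Sorted oldest-first by Ma: A (1508), E (1281), C (444.2), B (329.6), D (177.5).
The second oldest is E at 1281 Ma, which lies in 1400–1200 Ma: the Ectasian.
The third oldest is C at 444.2 Ma; separation = |1281 − 444.2| = 836.8 Myr.

E, in the Ectasian; 836.8 million years to C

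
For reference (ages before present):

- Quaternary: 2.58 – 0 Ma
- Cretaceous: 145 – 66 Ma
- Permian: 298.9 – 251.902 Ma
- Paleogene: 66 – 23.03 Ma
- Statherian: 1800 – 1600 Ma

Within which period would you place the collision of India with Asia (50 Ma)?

50 Ma lies between 66 and 23.03 Ma, so it falls in the Paleogene.

Paleogene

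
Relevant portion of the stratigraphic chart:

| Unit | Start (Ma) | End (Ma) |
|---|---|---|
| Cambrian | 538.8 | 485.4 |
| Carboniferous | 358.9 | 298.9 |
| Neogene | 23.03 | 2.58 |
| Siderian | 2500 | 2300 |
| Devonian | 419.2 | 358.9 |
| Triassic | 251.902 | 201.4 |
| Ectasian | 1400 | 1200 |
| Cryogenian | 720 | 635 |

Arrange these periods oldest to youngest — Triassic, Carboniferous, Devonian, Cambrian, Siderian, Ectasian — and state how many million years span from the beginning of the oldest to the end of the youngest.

From the excerpt: Triassic 251.902–201.4; Carboniferous 358.9–298.9; Devonian 419.2–358.9; Cambrian 538.8–485.4; Siderian 2500–2300; Ectasian 1400–1200 (Ma).
Larger Ma is earlier, so the oldest is Siderian and the youngest is Triassic; oldest to youngest: Siderian, Ectasian, Cambrian, Devonian, Carboniferous, Triassic.
Oldest start 2500 minus youngest end 201.4 gives 2298.6 Myr overall.

Siderian → Ectasian → Cambrian → Devonian → Carboniferous → Triassic; total span 2298.6 Myr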